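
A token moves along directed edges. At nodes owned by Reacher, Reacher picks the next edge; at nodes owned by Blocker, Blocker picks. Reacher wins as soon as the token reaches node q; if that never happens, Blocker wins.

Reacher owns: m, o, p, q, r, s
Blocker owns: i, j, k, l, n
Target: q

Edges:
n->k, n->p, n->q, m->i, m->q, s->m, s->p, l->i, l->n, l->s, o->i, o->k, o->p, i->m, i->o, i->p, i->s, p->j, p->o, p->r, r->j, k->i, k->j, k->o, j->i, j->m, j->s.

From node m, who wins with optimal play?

Reacher

A0 = {q}
A1: add {m} — m (Reacher) has m→q.
m ∈ A1, so Reacher can force the target.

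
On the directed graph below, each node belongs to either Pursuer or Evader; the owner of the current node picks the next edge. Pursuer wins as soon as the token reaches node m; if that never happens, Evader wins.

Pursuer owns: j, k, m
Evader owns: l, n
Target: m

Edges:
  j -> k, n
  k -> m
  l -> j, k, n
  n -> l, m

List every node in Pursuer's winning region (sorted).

A0 = {m}
A1: add {k} — k (Pursuer) has k→m.
A2: add {j} — j (Pursuer) has j→k.
A3 = A2; e.g. l (Evader) can still go to n. Fixed point.
Pursuer's winning region = {j, k, m}.

j, k, m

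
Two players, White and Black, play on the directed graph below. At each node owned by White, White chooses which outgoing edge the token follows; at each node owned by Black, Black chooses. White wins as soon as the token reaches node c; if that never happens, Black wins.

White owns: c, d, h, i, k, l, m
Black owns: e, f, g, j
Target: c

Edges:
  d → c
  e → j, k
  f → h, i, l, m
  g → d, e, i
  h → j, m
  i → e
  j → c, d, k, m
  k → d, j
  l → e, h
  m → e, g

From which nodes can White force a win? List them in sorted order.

A0 = {c}
A1: add {d} — d (White) has d→c.
A2: add {k} — k (White) has k→d.
A3 = A2; e.g. e (Black) can still go to j. Fixed point.
White's winning region = {c, d, k}.

c, d, k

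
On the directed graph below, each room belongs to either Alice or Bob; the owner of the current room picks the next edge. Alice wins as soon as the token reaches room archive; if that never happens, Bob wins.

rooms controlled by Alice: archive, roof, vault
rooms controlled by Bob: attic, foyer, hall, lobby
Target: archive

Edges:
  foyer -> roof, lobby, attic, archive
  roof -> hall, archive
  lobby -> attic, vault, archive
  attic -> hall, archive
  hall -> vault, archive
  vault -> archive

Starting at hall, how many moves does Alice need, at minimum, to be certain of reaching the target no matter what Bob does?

2

A0 = {archive}
A1: add {roof, vault} — roof (Alice) has roof→archive; vault (Alice) has vault→archive.
A2: add {hall} — hall (Bob): all of {vault, archive} already in.
hall enters the attractor at level 2, so Alice can force the target in 2 moves from there.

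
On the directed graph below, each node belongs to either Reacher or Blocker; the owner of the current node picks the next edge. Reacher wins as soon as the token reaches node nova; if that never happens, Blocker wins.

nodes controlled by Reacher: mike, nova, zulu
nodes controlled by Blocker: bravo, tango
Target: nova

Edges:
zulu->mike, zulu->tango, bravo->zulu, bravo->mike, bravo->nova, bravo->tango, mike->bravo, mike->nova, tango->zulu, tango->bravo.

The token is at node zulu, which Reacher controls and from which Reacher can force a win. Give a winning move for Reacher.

A0 = {nova}
A1: add {mike} — mike (Reacher) has mike→nova.
A2: add {zulu} — zulu (Reacher) has zulu→mike.
A3 = A2; e.g. bravo (Blocker) can still go to tango. Fixed point.
From zulu, successor mike is in the attractor (rank 1); the other successor tango is not.

mike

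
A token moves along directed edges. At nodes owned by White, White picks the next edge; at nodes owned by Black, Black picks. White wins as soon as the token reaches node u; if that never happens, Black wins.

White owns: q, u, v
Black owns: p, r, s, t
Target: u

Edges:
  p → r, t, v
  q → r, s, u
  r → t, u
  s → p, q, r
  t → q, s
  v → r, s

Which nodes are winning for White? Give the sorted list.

A0 = {u}
A1: add {q} — q (White) has q→u.
A2 = A1; e.g. p (Black) can still go to r. Fixed point.
White's winning region = {q, u}.

q, u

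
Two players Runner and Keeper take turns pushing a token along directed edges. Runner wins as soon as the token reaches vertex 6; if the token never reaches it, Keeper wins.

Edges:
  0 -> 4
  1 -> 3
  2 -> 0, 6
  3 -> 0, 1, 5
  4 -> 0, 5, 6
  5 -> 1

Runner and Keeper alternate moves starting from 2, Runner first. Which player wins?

Runner

Track states (vertex, player-to-move).
A0 = {(6,Runner), (6,Keeper)}
A1: add {(2,Runner), (4,Runner)}.
(2,Runner) ∈ A1 ⇒ Runner forces the target.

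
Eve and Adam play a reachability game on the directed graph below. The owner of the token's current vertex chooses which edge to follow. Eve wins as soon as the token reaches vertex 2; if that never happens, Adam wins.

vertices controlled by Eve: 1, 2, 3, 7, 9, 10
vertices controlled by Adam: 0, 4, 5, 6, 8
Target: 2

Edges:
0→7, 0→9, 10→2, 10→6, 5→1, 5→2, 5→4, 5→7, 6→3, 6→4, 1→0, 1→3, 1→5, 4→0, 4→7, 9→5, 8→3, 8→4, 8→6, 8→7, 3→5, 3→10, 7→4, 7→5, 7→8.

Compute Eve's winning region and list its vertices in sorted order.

1, 2, 3, 10

A0 = {2}
A1: add {10} — 10 (Eve) has 10→2.
A2: add {3} — 3 (Eve) has 3→10.
A3: add {1} — 1 (Eve) has 1→3.
A4 = A3; e.g. 0 (Adam) can still go to 7. Fixed point.
Eve's winning region = {1, 2, 3, 10}.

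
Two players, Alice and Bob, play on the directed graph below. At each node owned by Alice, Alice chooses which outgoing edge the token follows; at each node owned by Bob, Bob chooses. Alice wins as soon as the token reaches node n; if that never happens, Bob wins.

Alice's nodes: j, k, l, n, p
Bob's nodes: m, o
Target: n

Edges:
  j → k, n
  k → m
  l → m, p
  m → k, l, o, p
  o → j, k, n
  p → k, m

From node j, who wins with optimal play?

A0 = {n}
A1: add {j} — j (Alice) has j→n.
A2 = A1; e.g. k (Alice) has no edge into A1. Fixed point.
j ∈ A1, so Alice can force the target.

Alice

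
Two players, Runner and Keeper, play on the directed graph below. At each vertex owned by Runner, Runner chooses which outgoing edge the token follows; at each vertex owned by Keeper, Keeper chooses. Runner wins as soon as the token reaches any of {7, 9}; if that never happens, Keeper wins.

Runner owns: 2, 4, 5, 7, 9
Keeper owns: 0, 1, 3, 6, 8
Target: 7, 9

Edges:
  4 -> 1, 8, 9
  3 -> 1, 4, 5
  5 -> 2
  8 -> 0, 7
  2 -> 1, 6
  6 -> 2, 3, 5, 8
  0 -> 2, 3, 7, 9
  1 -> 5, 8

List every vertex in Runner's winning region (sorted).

4, 7, 9

A0 = {7, 9}
A1: add {4} — 4 (Runner) has 4→9.
A2 = A1; e.g. 0 (Keeper) can still go to 2. Fixed point.
Runner's winning region = {4, 7, 9}.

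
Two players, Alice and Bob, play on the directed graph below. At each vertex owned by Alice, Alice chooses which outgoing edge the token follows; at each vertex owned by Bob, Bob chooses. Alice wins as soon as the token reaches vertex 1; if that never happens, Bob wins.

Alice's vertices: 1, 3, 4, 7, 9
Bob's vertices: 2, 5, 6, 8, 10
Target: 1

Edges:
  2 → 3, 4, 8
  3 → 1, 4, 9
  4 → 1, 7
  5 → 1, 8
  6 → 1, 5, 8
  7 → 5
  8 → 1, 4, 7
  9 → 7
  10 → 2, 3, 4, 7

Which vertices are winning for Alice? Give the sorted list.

1, 3, 4

A0 = {1}
A1: add {3, 4} — 3 (Alice) has 3→1; 4 (Alice) has 4→1.
A2 = A1; e.g. 2 (Bob) can still go to 8. Fixed point.
Alice's winning region = {1, 3, 4}.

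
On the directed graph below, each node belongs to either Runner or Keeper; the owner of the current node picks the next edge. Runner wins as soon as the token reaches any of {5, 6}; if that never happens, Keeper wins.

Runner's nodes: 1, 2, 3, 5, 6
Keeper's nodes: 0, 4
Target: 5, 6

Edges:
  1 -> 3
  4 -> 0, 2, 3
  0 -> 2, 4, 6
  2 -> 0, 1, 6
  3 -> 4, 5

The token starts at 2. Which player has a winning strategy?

A0 = {5, 6}
A1: add {2, 3} — 2 (Runner) has 2→6; 3 (Runner) has 3→5.
2 ∈ A1, so Runner can force the target.

Runner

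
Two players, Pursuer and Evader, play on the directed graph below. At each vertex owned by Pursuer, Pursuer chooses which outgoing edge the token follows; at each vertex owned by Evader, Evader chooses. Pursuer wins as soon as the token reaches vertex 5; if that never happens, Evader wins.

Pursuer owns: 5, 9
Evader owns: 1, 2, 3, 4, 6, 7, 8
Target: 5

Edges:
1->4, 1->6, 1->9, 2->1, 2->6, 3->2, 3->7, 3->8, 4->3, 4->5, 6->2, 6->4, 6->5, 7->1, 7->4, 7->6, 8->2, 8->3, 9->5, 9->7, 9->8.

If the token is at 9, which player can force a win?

Pursuer

A0 = {5}
A1: add {9} — 9 (Pursuer) has 9→5.
A2 = A1; e.g. 1 (Evader) can still go to 4. Fixed point.
9 ∈ A1, so Pursuer can force the target.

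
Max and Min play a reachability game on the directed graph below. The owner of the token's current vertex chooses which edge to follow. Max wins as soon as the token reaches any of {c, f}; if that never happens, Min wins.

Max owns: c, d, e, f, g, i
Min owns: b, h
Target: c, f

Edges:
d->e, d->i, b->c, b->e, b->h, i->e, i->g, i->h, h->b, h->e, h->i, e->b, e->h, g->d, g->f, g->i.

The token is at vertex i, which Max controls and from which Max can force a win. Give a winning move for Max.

g

A0 = {c, f}
A1: add {g} — g (Max) has g→f.
A2: add {i} — i (Max) has i→g.
A3: add {d} — d (Max) has d→i.
A4 = A3; e.g. b (Min) can still go to e. Fixed point.
From i, successor g is in the attractor (rank 1); the other successors e, h are not.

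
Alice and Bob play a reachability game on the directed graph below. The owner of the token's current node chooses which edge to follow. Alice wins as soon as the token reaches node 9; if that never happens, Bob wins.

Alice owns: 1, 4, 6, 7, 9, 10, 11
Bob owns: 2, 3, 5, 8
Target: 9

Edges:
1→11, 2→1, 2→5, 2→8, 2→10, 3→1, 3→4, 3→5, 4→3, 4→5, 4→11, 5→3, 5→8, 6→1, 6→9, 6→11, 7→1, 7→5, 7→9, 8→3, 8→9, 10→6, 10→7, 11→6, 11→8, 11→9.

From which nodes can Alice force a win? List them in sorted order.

1, 4, 6, 7, 9, 10, 11

A0 = {9}
A1: add {6, 7, 11} — 6 (Alice) has 6→9; 7 (Alice) has 7→9; 11 (Alice) has 11→9.
A2: add {1, 4, 10} — 1 (Alice) has 1→11; 4 (Alice) has 4→11; 10 (Alice) has 10→6.
A3 = A2; e.g. 2 (Bob) can still go to 5. Fixed point.
Alice's winning region = {1, 4, 6, 7, 9, 10, 11}.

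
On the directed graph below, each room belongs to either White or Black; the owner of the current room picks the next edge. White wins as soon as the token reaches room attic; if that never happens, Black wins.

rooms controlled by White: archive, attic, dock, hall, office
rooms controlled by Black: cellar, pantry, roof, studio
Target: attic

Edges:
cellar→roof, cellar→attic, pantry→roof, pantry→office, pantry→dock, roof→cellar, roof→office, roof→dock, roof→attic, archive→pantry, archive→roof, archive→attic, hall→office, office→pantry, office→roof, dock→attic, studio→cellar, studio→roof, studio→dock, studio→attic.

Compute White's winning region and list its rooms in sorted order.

archive, attic, dock

A0 = {attic}
A1: add {archive, dock} — archive (White) has archive→attic; dock (White) has dock→attic.
A2 = A1; e.g. cellar (Black) can still go to roof. Fixed point.
White's winning region = {archive, attic, dock}.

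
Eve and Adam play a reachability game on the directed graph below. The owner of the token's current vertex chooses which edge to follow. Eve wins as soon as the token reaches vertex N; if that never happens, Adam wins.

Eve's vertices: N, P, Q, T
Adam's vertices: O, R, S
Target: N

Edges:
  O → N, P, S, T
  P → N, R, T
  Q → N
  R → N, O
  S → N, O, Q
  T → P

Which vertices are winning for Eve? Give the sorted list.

A0 = {N}
A1: add {P, Q} — P (Eve) has P→N; Q (Eve) has Q→N.
A2: add {T} — T (Eve) has T→P.
A3 = A2; e.g. O (Adam) can still go to S. Fixed point.
Eve's winning region = {N, P, Q, T}.

N, P, Q, T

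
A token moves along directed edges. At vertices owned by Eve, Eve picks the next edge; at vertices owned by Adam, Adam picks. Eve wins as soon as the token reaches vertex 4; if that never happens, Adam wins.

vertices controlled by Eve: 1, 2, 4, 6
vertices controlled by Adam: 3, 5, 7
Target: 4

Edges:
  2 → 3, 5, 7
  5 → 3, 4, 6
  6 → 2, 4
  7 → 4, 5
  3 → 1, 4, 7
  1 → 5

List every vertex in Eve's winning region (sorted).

4, 6

A0 = {4}
A1: add {6} — 6 (Eve) has 6→4.
A2 = A1; e.g. 1 (Eve) has no edge into A1. Fixed point.
Eve's winning region = {4, 6}.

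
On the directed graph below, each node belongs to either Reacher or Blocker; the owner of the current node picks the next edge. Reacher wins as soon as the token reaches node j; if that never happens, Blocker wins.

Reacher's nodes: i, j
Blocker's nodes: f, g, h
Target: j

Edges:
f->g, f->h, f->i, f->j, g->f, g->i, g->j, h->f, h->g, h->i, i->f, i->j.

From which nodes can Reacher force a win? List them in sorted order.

i, j

A0 = {j}
A1: add {i} — i (Reacher) has i→j.
A2 = A1; e.g. f (Blocker) can still go to g. Fixed point.
Reacher's winning region = {i, j}.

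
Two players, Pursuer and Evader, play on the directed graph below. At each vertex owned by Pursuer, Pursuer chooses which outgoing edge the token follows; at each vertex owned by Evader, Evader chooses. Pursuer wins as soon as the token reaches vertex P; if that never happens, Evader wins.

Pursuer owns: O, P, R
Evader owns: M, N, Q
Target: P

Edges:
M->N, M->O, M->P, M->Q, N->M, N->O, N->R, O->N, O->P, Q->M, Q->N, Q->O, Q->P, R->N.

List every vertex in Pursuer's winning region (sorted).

O, P

A0 = {P}
A1: add {O} — O (Pursuer) has O→P.
A2 = A1; e.g. M (Evader) can still go to N. Fixed point.
Pursuer's winning region = {O, P}.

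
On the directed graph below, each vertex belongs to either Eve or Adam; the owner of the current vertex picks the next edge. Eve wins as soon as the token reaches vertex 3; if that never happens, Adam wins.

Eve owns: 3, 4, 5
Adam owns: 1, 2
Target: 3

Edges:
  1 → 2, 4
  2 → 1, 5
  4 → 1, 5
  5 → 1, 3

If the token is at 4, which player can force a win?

Eve

A0 = {3}
A1: add {5} — 5 (Eve) has 5→3.
A2: add {4} — 4 (Eve) has 4→5.
A3 = A2; e.g. 1 (Adam) can still go to 2. Fixed point.
4 ∈ A2, so Eve can force the target.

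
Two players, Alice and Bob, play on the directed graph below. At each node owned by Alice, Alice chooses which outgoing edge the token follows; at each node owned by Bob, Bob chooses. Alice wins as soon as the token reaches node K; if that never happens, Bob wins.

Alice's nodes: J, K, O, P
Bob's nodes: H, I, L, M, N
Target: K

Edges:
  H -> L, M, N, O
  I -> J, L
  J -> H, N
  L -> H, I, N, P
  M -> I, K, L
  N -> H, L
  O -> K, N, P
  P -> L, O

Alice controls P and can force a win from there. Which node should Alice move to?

O

A0 = {K}
A1: add {O} — O (Alice) has O→K.
A2: add {P} — P (Alice) has P→O.
A3 = A2; e.g. H (Bob) can still go to L. Fixed point.
From P, successor O is in the attractor (rank 1); the other successor L is not.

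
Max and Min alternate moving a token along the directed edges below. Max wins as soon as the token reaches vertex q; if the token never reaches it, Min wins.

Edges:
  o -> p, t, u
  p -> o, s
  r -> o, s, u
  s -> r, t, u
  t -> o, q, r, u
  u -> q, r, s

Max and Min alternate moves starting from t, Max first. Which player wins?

Track states (vertex, player-to-move).
A0 = {(q,Max), (q,Min)}
A1: add {(t,Max), (u,Max)}.
(t,Max) ∈ A1 ⇒ Max forces the target.

Max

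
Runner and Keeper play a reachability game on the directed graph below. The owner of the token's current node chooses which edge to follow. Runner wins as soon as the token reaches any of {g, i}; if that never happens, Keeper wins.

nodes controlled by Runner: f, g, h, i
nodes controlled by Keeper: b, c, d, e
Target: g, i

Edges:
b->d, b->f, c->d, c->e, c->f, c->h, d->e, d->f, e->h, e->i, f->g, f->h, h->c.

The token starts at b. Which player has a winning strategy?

Keeper

A0 = {g, i}
A1: add {f} — f (Runner) has f→g.
A2 = A1; e.g. b (Keeper) can still go to d. Fixed point.
b never enters the attractor, so Keeper can avoid the target forever.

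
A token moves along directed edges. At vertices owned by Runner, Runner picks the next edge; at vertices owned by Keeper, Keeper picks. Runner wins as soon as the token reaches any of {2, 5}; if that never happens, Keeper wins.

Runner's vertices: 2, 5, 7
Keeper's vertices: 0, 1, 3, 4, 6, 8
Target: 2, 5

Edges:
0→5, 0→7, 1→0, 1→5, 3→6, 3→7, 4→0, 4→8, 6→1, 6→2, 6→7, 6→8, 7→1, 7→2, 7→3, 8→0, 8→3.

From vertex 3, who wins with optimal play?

A0 = {2, 5}
A1: add {7} — 7 (Runner) has 7→2.
A2: add {0} — 0 (Keeper): all of {5, 7} already in.
A3: add {1} — 1 (Keeper): all of {0, 5} already in.
A4 = A3; e.g. 3 (Keeper) can still go to 6. Fixed point.
3 never enters the attractor, so Keeper can avoid the target forever.

Keeper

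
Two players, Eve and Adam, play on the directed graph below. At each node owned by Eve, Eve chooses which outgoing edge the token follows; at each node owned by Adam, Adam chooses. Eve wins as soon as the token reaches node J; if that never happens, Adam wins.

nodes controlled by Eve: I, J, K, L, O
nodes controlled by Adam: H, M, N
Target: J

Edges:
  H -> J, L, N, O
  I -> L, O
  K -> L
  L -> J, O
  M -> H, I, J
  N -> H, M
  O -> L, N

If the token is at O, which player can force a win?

Eve

A0 = {J}
A1: add {L} — L (Eve) has L→J.
A2: add {I, K, O} — I (Eve) has I→L; K (Eve) has K→L; O (Eve) has O→L.
A3 = A2; e.g. H (Adam) can still go to N. Fixed point.
O ∈ A2, so Eve can force the target.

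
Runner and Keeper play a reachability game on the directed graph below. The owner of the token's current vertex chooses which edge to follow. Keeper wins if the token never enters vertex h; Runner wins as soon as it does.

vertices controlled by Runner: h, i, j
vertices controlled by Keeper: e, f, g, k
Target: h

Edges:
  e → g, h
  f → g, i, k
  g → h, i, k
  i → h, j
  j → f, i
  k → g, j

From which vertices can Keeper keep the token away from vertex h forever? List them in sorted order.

e, f, g, k

A0 = {h}
A1: add {i} — i (Runner) has i→h.
A2: add {j} — j (Runner) has j→i.
A3 = A2; e.g. e (Keeper) can still go to g. Fixed point.
Runner's attractor = {h, i, j}; Keeper avoids the target exactly from the complement.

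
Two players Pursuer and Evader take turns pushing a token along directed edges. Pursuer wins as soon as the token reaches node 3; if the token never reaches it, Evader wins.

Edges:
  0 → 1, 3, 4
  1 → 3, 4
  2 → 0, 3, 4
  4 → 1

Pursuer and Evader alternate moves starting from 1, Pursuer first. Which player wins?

Track states (vertex, player-to-move).
A0 = {(3,Pursuer), (3,Evader)}
A1: add {(0,Pursuer), (1,Pursuer), (2,Pursuer)}.
(1,Pursuer) ∈ A1 ⇒ Pursuer forces the target.

Pursuer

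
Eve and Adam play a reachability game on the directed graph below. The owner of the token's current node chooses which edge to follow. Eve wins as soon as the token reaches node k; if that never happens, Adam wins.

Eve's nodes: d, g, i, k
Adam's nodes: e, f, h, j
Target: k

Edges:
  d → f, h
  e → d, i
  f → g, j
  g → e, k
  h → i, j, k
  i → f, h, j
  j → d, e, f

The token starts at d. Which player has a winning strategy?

Adam

A0 = {k}
A1: add {g} — g (Eve) has g→k.
A2 = A1; e.g. d (Eve) has no edge into A1. Fixed point.
d never enters the attractor, so Adam can avoid the target forever.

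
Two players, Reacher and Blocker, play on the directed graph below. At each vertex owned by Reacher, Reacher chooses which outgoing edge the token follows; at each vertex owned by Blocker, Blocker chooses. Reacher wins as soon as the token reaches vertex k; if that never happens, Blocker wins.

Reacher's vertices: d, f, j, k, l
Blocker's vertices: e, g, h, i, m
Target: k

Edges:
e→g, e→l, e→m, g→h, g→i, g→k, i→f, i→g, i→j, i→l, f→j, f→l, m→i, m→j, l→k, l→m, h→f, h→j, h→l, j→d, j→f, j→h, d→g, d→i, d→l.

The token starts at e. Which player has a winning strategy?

Blocker

A0 = {k}
A1: add {l} — l (Reacher) has l→k.
A2: add {d, f} — d (Reacher) has d→l; f (Reacher) has f→l.
A3: add {j} — j (Reacher) has j→d.
A4: add {h} — h (Blocker): all of {f, j, l} already in.
A5 = A4; e.g. e (Blocker) can still go to g. Fixed point.
e never enters the attractor, so Blocker can avoid the target forever.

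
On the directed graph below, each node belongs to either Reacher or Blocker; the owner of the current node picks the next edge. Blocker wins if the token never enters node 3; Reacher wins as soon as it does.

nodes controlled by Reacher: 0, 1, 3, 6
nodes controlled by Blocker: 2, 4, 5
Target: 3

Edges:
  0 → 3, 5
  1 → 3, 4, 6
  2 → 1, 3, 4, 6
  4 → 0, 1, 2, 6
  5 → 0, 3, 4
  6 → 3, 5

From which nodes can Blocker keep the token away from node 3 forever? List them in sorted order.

2, 4, 5

A0 = {3}
A1: add {0, 1, 6} — 0 (Reacher) has 0→3; 1 (Reacher) has 1→3; 6 (Reacher) has 6→3.
A2 = A1; e.g. 2 (Blocker) can still go to 4. Fixed point.
Reacher's attractor = {0, 1, 3, 6}; Blocker avoids the target exactly from the complement.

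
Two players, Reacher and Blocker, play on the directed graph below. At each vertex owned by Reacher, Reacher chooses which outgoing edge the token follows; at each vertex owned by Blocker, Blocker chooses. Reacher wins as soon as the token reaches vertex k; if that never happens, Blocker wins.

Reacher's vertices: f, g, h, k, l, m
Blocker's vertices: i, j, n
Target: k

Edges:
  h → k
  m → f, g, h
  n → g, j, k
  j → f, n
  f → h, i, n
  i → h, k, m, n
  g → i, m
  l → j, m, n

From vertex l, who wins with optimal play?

Reacher

A0 = {k}
A1: add {h} — h (Reacher) has h→k.
A2: add {f, m} — f (Reacher) has f→h; m (Reacher) has m→h.
A3: add {g, l} — g (Reacher) has g→m; l (Reacher) has l→m.
A4 = A3; e.g. i (Blocker) can still go to n. Fixed point.
l ∈ A3, so Reacher can force the target.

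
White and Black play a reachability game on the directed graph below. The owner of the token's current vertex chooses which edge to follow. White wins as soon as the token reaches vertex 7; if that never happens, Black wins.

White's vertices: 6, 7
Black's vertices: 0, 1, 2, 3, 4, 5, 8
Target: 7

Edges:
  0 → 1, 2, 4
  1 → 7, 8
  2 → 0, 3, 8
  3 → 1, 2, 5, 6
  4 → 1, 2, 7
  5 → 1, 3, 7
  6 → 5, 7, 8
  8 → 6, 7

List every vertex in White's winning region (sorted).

A0 = {7}
A1: add {6} — 6 (White) has 6→7.
A2: add {8} — 8 (Black): all of {6, 7} already in.
A3: add {1} — 1 (Black): all of {7, 8} already in.
A4 = A3; e.g. 0 (Black) can still go to 2. Fixed point.
White's winning region = {1, 6, 7, 8}.

1, 6, 7, 8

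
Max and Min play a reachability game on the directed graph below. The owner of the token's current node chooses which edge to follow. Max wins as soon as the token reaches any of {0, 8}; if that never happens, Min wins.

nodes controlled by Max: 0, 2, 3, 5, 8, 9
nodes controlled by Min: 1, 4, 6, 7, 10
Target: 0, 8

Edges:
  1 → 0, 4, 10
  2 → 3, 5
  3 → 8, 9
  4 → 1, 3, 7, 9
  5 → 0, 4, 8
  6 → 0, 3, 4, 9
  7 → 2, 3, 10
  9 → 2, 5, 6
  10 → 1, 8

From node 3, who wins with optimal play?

Max

A0 = {0, 8}
A1: add {3, 5} — 3 (Max) has 3→8; 5 (Max) has 5→0.
3 ∈ A1, so Max can force the target.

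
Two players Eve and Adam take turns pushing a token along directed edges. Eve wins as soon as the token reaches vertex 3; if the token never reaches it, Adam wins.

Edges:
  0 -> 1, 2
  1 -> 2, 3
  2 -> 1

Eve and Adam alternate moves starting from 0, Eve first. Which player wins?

Track states (vertex, player-to-move).
A0 = {(3,Eve), (3,Adam)}
A1: add {(1,Eve)}.
A2: add {(2,Adam)}.
A3: add {(0,Eve)}.
(0,Eve) ∈ A3 ⇒ Eve forces the target.

Eve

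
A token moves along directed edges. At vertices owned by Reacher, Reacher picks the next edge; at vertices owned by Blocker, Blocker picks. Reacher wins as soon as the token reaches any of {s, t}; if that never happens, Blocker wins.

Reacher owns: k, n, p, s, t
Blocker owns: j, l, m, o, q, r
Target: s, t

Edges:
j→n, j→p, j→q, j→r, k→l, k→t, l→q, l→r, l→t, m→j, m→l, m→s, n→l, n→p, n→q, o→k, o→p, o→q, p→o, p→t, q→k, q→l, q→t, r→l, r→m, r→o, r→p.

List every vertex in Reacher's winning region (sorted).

A0 = {s, t}
A1: add {k, p} — k (Reacher) has k→t; p (Reacher) has p→t.
A2: add {n} — n (Reacher) has n→p.
A3 = A2; e.g. j (Blocker) can still go to q. Fixed point.
Reacher's winning region = {k, n, p, s, t}.

k, n, p, s, t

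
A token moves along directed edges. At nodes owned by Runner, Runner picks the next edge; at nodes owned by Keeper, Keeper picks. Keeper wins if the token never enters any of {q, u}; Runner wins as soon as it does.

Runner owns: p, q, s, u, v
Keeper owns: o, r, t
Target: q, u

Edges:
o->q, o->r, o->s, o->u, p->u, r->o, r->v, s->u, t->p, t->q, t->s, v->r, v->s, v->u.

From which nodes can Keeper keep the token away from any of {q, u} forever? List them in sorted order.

o, r

A0 = {q, u}
A1: add {p, s, v} — p (Runner) has p→u; s (Runner) has s→u; v (Runner) has v→u.
A2: add {t} — t (Keeper): all of {p, q, s} already in.
A3 = A2; e.g. o (Keeper) can still go to r. Fixed point.
Runner's attractor = {p, q, s, t, u, v}; Keeper avoids the target exactly from the complement.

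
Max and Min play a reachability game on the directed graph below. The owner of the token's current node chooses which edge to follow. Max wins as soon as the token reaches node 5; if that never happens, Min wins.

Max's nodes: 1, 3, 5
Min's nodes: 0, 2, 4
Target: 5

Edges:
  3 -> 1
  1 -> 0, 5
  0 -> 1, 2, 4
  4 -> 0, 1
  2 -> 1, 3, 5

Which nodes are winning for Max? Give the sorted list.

1, 2, 3, 5

A0 = {5}
A1: add {1} — 1 (Max) has 1→5.
A2: add {3} — 3 (Max) has 3→1.
A3: add {2} — 2 (Min): all of {1, 3, 5} already in.
A4 = A3; e.g. 0 (Min) can still go to 4. Fixed point.
Max's winning region = {1, 2, 3, 5}.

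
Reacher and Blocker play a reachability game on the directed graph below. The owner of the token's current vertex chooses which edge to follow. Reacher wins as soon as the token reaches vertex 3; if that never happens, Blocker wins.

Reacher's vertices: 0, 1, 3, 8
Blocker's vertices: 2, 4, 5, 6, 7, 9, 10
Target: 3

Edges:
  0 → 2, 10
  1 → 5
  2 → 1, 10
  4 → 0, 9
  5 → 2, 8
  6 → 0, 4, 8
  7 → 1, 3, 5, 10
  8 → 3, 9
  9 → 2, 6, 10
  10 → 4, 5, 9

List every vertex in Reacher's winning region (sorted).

3, 8

A0 = {3}
A1: add {8} — 8 (Reacher) has 8→3.
A2 = A1; e.g. 0 (Reacher) has no edge into A1. Fixed point.
Reacher's winning region = {3, 8}.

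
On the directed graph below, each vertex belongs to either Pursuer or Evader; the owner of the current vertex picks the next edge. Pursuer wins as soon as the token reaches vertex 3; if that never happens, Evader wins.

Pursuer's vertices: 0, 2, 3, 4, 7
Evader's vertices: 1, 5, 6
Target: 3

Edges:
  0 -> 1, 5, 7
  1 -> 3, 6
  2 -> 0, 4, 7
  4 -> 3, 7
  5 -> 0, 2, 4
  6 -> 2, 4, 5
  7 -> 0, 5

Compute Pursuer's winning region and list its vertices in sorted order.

A0 = {3}
A1: add {4} — 4 (Pursuer) has 4→3.
A2: add {2} — 2 (Pursuer) has 2→4.
A3 = A2; e.g. 0 (Pursuer) has no edge into A2. Fixed point.
Pursuer's winning region = {2, 3, 4}.

2, 3, 4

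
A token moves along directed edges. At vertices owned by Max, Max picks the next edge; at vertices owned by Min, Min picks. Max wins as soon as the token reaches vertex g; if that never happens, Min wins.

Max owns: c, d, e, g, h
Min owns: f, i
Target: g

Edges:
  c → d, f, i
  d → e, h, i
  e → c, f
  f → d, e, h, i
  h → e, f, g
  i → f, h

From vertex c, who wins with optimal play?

A0 = {g}
A1: add {h} — h (Max) has h→g.
A2: add {d} — d (Max) has d→h.
A3: add {c} — c (Max) has c→d.
c ∈ A3, so Max can force the target.

Max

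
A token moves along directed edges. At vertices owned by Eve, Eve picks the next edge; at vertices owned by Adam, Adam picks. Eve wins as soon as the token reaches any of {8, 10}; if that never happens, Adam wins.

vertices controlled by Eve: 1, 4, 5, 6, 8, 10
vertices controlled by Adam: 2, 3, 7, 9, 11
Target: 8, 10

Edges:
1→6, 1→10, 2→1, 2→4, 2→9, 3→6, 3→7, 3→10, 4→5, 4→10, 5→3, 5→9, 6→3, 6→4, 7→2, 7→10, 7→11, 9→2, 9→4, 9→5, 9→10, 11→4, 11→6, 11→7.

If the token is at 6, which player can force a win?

A0 = {8, 10}
A1: add {1, 4} — 1 (Eve) has 1→10; 4 (Eve) has 4→10.
A2: add {6} — 6 (Eve) has 6→4.
A3 = A2; e.g. 2 (Adam) can still go to 9. Fixed point.
6 ∈ A2, so Eve can force the target.

Eve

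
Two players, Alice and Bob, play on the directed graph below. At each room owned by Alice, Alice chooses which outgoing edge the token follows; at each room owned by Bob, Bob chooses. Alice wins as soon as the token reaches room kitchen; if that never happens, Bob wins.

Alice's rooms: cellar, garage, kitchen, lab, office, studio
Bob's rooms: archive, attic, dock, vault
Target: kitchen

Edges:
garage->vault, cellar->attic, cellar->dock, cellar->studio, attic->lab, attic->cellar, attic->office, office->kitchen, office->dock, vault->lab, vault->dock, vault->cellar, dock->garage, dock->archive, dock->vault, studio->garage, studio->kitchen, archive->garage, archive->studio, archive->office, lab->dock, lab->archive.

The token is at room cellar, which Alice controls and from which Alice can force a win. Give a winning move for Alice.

A0 = {kitchen}
A1: add {office, studio} — studio (Alice) has studio→kitchen; office (Alice) has office→kitchen.
A2: add {cellar} — cellar (Alice) has cellar→studio.
A3 = A2; e.g. lab (Alice) has no edge into A2. Fixed point.
From cellar, successor studio is in the attractor (rank 1); the other successors attic, dock are not.

studio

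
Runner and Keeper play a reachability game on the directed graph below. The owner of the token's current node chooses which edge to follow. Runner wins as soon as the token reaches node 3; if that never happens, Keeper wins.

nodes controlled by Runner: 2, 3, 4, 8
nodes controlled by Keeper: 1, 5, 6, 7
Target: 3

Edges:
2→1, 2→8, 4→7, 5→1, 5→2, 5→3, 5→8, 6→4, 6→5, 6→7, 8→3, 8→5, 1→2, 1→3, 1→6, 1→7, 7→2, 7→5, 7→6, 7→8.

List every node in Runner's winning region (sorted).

A0 = {3}
A1: add {8} — 8 (Runner) has 8→3.
A2: add {2} — 2 (Runner) has 2→8.
A3 = A2; e.g. 1 (Keeper) can still go to 6. Fixed point.
Runner's winning region = {2, 3, 8}.

2, 3, 8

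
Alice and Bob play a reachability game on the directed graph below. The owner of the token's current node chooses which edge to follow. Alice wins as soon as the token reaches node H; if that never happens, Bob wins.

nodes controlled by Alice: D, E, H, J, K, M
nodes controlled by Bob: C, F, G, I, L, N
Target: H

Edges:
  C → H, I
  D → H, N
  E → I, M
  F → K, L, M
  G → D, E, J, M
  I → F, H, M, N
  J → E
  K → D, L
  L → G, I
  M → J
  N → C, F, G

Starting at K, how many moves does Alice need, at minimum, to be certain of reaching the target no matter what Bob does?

2

A0 = {H}
A1: add {D} — D (Alice) has D→H.
A2: add {K} — K (Alice) has K→D.
A3 = A2; e.g. C (Bob) can still go to I. Fixed point.
K enters the attractor at level 2, so Alice can force the target in 2 moves from there.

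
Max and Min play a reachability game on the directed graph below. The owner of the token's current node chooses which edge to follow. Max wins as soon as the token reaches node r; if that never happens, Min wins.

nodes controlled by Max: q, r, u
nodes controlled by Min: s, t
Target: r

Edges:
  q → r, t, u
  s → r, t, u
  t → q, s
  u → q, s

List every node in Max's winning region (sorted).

A0 = {r}
A1: add {q} — q (Max) has q→r.
A2: add {u} — u (Max) has u→q.
A3 = A2; e.g. s (Min) can still go to t. Fixed point.
Max's winning region = {q, r, u}.

q, r, u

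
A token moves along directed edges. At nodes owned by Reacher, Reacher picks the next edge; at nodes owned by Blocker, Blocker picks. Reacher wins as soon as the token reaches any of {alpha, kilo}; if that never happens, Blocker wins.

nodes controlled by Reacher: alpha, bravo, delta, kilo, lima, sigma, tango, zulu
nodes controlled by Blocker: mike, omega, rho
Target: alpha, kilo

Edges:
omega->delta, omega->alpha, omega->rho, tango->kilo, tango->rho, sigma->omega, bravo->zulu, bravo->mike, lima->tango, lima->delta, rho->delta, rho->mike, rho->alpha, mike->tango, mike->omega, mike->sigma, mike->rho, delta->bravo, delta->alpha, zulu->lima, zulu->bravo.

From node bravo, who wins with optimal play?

A0 = {alpha, kilo}
A1: add {delta, tango} — tango (Reacher) has tango→kilo; delta (Reacher) has delta→alpha.
A2: add {lima} — lima (Reacher) has lima→tango.
A3: add {zulu} — zulu (Reacher) has zulu→lima.
A4: add {bravo} — bravo (Reacher) has bravo→zulu.
A5 = A4; e.g. mike (Blocker) can still go to omega. Fixed point.
bravo ∈ A4, so Reacher can force the target.

Reacher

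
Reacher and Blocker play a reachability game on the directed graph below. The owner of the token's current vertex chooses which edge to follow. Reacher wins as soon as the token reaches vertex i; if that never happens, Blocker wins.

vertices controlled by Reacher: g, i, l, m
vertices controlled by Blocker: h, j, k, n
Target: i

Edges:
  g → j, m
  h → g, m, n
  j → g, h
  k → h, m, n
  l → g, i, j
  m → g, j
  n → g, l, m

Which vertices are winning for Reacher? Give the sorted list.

i, l

A0 = {i}
A1: add {l} — l (Reacher) has l→i.
A2 = A1; e.g. g (Reacher) has no edge into A1. Fixed point.
Reacher's winning region = {i, l}.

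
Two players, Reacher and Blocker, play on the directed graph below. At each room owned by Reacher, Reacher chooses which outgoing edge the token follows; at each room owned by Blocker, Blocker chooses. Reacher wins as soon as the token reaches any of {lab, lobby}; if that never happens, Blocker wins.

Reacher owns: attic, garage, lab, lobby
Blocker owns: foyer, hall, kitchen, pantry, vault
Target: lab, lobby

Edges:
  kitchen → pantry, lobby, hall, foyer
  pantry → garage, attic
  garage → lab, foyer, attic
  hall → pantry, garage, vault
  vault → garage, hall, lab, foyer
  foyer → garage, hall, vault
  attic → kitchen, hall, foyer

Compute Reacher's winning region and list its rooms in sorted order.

A0 = {lab, lobby}
A1: add {garage} — garage (Reacher) has garage→lab.
A2 = A1; e.g. kitchen (Blocker) can still go to pantry. Fixed point.
Reacher's winning region = {garage, lab, lobby}.

garage, lab, lobby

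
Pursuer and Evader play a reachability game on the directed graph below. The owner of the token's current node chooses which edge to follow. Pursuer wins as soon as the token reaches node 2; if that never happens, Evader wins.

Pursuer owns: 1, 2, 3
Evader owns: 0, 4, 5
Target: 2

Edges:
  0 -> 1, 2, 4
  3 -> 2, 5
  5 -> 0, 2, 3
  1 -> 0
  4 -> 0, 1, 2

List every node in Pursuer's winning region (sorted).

2, 3

A0 = {2}
A1: add {3} — 3 (Pursuer) has 3→2.
A2 = A1; e.g. 0 (Evader) can still go to 1. Fixed point.
Pursuer's winning region = {2, 3}.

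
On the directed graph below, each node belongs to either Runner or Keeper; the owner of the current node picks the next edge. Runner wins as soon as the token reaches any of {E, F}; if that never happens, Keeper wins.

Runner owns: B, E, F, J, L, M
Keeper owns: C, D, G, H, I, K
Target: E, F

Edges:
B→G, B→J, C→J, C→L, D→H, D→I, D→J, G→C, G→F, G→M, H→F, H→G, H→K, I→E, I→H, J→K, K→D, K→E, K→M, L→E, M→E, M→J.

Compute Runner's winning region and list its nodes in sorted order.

A0 = {E, F}
A1: add {L, M} — L (Runner) has L→E; M (Runner) has M→E.
A2 = A1; e.g. B (Runner) has no edge into A1. Fixed point.
Runner's winning region = {E, F, L, M}.

E, F, L, M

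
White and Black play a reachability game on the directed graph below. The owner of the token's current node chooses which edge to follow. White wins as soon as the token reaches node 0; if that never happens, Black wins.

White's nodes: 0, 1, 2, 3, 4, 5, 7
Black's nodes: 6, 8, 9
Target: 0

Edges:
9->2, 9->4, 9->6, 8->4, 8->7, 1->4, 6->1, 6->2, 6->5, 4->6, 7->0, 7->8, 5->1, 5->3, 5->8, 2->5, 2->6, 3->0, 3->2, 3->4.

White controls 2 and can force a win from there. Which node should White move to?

5

A0 = {0}
A1: add {3, 7} — 3 (White) has 3→0; 7 (White) has 7→0.
A2: add {5} — 5 (White) has 5→3.
A3: add {2} — 2 (White) has 2→5.
A4 = A3; e.g. 1 (White) has no edge into A3. Fixed point.
From 2, successor 5 is in the attractor (rank 2); the other successor 6 is not.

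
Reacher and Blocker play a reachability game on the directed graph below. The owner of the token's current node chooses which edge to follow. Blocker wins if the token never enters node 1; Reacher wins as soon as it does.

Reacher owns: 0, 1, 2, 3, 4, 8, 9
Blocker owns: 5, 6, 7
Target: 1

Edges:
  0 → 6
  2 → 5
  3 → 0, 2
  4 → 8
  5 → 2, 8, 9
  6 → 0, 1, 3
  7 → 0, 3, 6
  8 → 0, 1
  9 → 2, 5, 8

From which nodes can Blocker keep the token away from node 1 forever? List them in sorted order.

0, 2, 3, 5, 6, 7

A0 = {1}
A1: add {8} — 8 (Reacher) has 8→1.
A2: add {4, 9} — 4 (Reacher) has 4→8; 9 (Reacher) has 9→8.
A3 = A2; e.g. 0 (Reacher) has no edge into A2. Fixed point.
Reacher's attractor = {1, 4, 8, 9}; Blocker avoids the target exactly from the complement.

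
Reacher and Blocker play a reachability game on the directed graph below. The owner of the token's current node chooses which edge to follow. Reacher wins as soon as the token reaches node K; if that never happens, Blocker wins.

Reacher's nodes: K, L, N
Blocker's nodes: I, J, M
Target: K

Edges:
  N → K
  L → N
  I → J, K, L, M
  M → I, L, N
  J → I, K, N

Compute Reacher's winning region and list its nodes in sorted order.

A0 = {K}
A1: add {N} — N (Reacher) has N→K.
A2: add {L} — L (Reacher) has L→N.
A3 = A2; e.g. I (Blocker) can still go to J. Fixed point.
Reacher's winning region = {K, L, N}.

K, L, N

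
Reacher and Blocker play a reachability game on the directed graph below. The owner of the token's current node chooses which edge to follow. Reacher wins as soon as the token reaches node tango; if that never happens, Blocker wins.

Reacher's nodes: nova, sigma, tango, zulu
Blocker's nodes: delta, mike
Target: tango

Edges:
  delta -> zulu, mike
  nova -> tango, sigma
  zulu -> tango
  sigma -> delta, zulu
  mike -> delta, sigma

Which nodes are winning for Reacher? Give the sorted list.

A0 = {tango}
A1: add {nova, zulu} — nova (Reacher) has nova→tango; zulu (Reacher) has zulu→tango.
A2: add {sigma} — sigma (Reacher) has sigma→zulu.
A3 = A2; e.g. delta (Blocker) can still go to mike. Fixed point.
Reacher's winning region = {nova, sigma, tango, zulu}.

nova, sigma, tango, zulu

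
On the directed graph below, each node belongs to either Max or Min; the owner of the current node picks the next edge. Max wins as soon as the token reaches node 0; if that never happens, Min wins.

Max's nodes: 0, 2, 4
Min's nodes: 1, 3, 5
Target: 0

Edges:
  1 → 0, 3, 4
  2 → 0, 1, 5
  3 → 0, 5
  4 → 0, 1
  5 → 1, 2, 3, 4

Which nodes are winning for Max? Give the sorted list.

A0 = {0}
A1: add {2, 4} — 2 (Max) has 2→0; 4 (Max) has 4→0.
A2 = A1; e.g. 1 (Min) can still go to 3. Fixed point.
Max's winning region = {0, 2, 4}.

0, 2, 4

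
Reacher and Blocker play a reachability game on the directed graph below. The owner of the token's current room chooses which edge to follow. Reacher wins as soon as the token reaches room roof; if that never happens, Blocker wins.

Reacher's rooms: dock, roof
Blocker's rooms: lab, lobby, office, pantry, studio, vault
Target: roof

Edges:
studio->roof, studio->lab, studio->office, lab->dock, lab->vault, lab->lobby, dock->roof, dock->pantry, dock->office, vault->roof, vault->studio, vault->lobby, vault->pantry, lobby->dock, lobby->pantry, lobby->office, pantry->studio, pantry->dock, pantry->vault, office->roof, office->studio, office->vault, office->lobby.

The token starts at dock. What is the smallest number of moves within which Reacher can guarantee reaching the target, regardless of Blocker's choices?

1

A0 = {roof}
A1: add {dock} — dock (Reacher) has dock→roof.
A2 = A1; e.g. studio (Blocker) can still go to lab. Fixed point.
dock enters the attractor at level 1, so Reacher can force the target in 1 move from there.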